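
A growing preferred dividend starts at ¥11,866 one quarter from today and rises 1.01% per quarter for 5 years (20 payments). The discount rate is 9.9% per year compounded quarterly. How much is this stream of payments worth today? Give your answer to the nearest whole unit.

Periodic rate r = 0.099/4 per quarter; n is counted in quarters.
Growing ordinary annuity: PV = PMT₁ × [1 − ((1+g)/(1+r))^n] / (r − g) = 11,866 × [1 − ((1+0.0101)/(1+r))^20] / (r − 0.0101) = ¥202,677.

¥202,677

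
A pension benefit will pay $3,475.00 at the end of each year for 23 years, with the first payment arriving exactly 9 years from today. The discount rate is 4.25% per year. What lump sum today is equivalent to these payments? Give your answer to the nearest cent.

$36,106.75

Ordinary annuity of 23 payments, first payment at period 9.
Periodic rate r = 0.0425 per year.
The ordinary-annuity PV formula values the stream one period before the first payment (period 8); discount that back 8 periods:
PV₀ = 3,475 × [1 − (1+r)^−23] / r × (1+r)^−8 = $36,106.75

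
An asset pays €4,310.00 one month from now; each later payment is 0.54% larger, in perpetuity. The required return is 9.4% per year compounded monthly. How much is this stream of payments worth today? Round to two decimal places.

Periodic rate r = 0.094/12 per month.
Growing perpetuity (Gordon): PV = PMT₁ / (r − g) = 4,310 / (r − 0.0054) = €1,771,232.88.

€1,771,232.88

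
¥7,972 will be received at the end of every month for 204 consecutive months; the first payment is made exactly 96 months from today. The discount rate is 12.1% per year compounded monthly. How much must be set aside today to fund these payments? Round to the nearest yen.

Ordinary annuity of 204 payments, first payment at period 96.
Periodic rate r = 0.121/12 per month; n is counted in months.
The ordinary-annuity PV formula values the stream one period before the first payment (period 95); discount that back 95 periods:
PV₀ = 7,972 × [1 − (1+r)^−204] / r × (1+r)^−95 = ¥265,440

¥265,440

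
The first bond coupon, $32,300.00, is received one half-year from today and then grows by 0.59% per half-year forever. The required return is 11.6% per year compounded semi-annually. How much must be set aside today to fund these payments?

$619,961.61

Periodic rate r = 0.116/2 per half-year.
Growing perpetuity (Gordon): PV = PMT₁ / (r − g) = 32,300 / (r − 0.0059) = $619,961.61.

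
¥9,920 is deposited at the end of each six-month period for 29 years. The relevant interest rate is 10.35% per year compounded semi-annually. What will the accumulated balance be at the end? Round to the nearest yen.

¥3,385,380

This is an ordinary annuity: 58 deposits of ¥9,920 at the end of each six-month period.
Periodic rate r = 0.1035/2 per half-year; n is counted in half-years.
FV = PMT × [((1+r)^n − 1)/r] = 9,920 × [(1+r)^58 − 1] / r = ¥3,385,380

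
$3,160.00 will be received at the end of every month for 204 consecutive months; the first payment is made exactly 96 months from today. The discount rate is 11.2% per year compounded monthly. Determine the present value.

Ordinary annuity of 204 payments, first payment at period 96.
Periodic rate r = 0.112/12 per month; n is counted in months.
The ordinary-annuity PV formula values the stream one period before the first payment (period 95); discount that back 95 periods:
PV₀ = 3,160 × [1 − (1+r)^−204] / r × (1+r)^−95 = $119,023.04

$119,023.04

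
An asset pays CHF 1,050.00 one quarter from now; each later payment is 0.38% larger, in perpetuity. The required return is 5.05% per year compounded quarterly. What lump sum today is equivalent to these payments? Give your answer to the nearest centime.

Periodic rate r = 0.0505/4 per quarter.
Growing perpetuity (Gordon): PV = PMT₁ / (r − g) = 1,050 / (r − 0.0038) = CHF 118,980.17.

CHF 118,980.17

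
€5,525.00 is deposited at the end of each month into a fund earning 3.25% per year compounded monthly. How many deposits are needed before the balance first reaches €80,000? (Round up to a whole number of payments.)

Periodic rate r = 0.0325/12 per month; n is counted in months.
Ordinary annuity FV: 80,000 = 5,525 × [((1+r)^n − 1)/r].
(1+r)^n = 1 + 80,000 × r / 5,525, so n = ln(1 + 80,000·r/5,525) / ln(1+r) = 14.22.
Round up to a whole number of payments: n = 15.

15 payments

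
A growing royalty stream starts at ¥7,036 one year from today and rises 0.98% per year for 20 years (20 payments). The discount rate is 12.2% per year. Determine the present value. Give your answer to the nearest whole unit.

¥55,085

Periodic rate r = 0.122 per year.
Growing ordinary annuity: PV = PMT₁ × [1 − ((1+g)/(1+r))^n] / (r − g) = 7,036 × [1 − ((1+0.0098)/(1+r))^20] / (r − 0.0098) = ¥55,085.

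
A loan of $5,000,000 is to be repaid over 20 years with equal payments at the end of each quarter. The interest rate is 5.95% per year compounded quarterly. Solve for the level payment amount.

Level ordinary annuity; solve PV = PMT × [(1 − (1+r)^−n)/r] for PMT.
Periodic rate r = 0.0595/4 per quarter; n is counted in quarters.
With n = 80: PMT = 5,000,000 / ([(1 − (1+r)^−n)/r]) = $107,307.61

$107,307.61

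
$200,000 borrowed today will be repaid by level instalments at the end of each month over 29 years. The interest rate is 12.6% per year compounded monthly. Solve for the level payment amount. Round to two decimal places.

Level ordinary annuity; solve PV = PMT × [(1 − (1+r)^−n)/r] for PMT.
Periodic rate r = 0.126/12 per month; n is counted in months.
With n = 348: PMT = 200,000 / ([(1 − (1+r)^−n)/r]) = $2,156.91

$2,156.91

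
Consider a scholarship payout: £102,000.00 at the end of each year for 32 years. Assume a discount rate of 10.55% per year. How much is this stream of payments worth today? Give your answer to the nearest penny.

This is an ordinary annuity: 32 payments of £102,000.00 at the end of each year.
Periodic rate r = 0.1055 per year.
PV = PMT × [(1 − (1+r)^−n)/r] = 102,000 × [1 − (1+r)^−32] / r = £927,788.42

£927,788.42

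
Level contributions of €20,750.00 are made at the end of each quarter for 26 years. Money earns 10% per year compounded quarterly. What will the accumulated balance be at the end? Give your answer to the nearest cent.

This is an ordinary annuity: 104 deposits of €20,750.00 at the end of each quarter.
Periodic rate r = 0.1/4 per quarter; n is counted in quarters.
FV = PMT × [((1+r)^n − 1)/r] = 20,750 × [(1+r)^104 − 1] / r = €9,993,309.89

€9,993,309.89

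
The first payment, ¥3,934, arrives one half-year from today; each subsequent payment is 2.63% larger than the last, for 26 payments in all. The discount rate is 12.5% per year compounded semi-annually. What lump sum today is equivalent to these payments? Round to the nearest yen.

Periodic rate r = 0.125/2 per half-year; n is counted in half-years.
Growing ordinary annuity: PV = PMT₁ × [1 − ((1+g)/(1+r))^n] / (r − g) = 3,934 × [1 − ((1+0.0263)/(1+r))^26] / (r − 0.0263) = ¥64,547.

¥64,547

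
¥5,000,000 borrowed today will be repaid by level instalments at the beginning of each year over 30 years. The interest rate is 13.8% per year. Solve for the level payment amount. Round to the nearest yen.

¥619,136

Level annuity due; solve PV = PMT × [(1 − (1+r)^−n)/r] × (1+r) for PMT.
Periodic rate r = 0.138 per year.
With n = 30: PMT = 5,000,000 / ([(1 − (1+r)^−n)/r] × (1+r)) = ¥619,136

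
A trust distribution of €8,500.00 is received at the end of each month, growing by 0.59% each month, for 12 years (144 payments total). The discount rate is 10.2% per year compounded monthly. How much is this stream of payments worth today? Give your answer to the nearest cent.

€1,014,950.11

Periodic rate r = 0.102/12 per month; n is counted in months.
Growing ordinary annuity: PV = PMT₁ × [1 − ((1+g)/(1+r))^n] / (r − g) = 8,500 × [1 − ((1+0.0059)/(1+r))^144] / (r − 0.0059) = €1,014,950.11.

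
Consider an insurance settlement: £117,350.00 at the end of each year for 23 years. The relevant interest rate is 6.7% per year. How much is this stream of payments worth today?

£1,357,374.20

This is an ordinary annuity: 23 payments of £117,350.00 at the end of each year.
Periodic rate r = 0.067 per year.
PV = PMT × [(1 − (1+r)^−n)/r] = 117,350 × [1 − (1+r)^−23] / r = £1,357,374.20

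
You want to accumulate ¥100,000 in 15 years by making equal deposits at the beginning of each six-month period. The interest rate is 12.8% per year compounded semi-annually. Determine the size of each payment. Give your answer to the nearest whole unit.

¥1,108

Level annuity due; solve FV = PMT × [((1+r)^n − 1)/r] × (1+r) for PMT.
Periodic rate r = 0.128/2 per half-year; n is counted in half-years.
With n = 30: PMT = 100,000 / ([((1+r)^n − 1)/r] × (1+r)) = ¥1,108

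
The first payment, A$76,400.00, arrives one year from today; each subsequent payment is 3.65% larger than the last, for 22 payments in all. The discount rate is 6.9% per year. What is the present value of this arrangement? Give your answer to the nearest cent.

Periodic rate r = 0.069 per year.
Growing ordinary annuity: PV = PMT₁ × [1 − ((1+g)/(1+r))^n] / (r − g) = 76,400 × [1 − ((1+0.0365)/(1+r))^22] / (r − 0.0365) = A$1,158,909.29.

A$1,158,909.29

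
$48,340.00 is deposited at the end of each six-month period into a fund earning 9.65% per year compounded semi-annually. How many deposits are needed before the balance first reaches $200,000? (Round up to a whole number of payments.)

4 payments

Periodic rate r = 0.0965/2 per half-year; n is counted in half-years.
Ordinary annuity FV: 200,000 = 48,340 × [((1+r)^n − 1)/r].
(1+r)^n = 1 + 200,000 × r / 48,340, so n = ln(1 + 200,000·r/48,340) / ln(1+r) = 3.86.
Round up to a whole number of payments: n = 4.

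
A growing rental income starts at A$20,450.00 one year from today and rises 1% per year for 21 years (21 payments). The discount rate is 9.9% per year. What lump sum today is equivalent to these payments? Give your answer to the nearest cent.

A$190,772.05

Periodic rate r = 0.099 per year.
Growing ordinary annuity: PV = PMT₁ × [1 − ((1+g)/(1+r))^n] / (r − g) = 20,450 × [1 − ((1+0.01)/(1+r))^21] / (r − 0.01) = A$190,772.05.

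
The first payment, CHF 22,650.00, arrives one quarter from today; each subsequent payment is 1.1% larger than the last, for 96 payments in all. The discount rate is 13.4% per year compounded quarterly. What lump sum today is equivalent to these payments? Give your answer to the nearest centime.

Periodic rate r = 0.134/4 per quarter; n is counted in quarters.
Growing ordinary annuity: PV = PMT₁ × [1 − ((1+g)/(1+r))^n] / (r − g) = 22,650 × [1 − ((1+0.011)/(1+r))^96] / (r − 0.011) = CHF 884,994.72.

CHF 884,994.72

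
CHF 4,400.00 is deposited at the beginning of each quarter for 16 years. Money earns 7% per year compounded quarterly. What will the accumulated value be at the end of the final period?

This is an annuity due: 64 deposits of CHF 4,400.00 at the beginning of each quarter.
Periodic rate r = 0.07/4 per quarter; n is counted in quarters.
FV = PMT × [((1+r)^n − 1)/r] × (1+r) = 4,400 × [(1+r)^64 − 1] / r × (1+r) = CHF 520,689.90

CHF 520,689.90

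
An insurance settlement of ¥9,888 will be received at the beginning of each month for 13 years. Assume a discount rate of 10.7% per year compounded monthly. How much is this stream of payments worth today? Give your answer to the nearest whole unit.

This is an annuity due: 156 payments of ¥9,888 at the beginning of each month.
Periodic rate r = 0.107/12 per month; n is counted in months.
PV = PMT × [(1 − (1+r)^−n)/r] × (1+r) = 9,888 × [1 − (1+r)^−156] / r × (1+r) = ¥838,708

¥838,708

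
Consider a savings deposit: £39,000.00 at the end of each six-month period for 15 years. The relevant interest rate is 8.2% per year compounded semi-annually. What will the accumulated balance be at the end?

£2,224,211.16

This is an ordinary annuity: 30 deposits of £39,000.00 at the end of each six-month period.
Periodic rate r = 0.082/2 per half-year; n is counted in half-years.
FV = PMT × [((1+r)^n − 1)/r] = 39,000 × [(1+r)^30 − 1] / r = £2,224,211.16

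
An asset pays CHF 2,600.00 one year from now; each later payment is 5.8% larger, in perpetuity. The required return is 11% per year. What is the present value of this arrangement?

CHF 50,000.00

Periodic rate r = 0.11 per year.
Growing perpetuity (Gordon): PV = PMT₁ / (r − g) = 2,600 / (r − 0.058) = CHF 50,000.00.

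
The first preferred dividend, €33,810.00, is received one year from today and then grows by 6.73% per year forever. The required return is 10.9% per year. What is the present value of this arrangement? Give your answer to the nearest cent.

€810,791.37

Periodic rate r = 0.109 per year.
Growing perpetuity (Gordon): PV = PMT₁ / (r − g) = 33,810 / (r − 0.0673) = €810,791.37.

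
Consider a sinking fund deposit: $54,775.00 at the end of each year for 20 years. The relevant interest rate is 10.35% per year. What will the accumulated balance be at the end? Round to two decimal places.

$3,264,698.34

This is an ordinary annuity: 20 deposits of $54,775.00 at the end of each year.
Periodic rate r = 0.1035 per year.
FV = PMT × [((1+r)^n − 1)/r] = 54,775 × [(1+r)^20 − 1] / r = $3,264,698.34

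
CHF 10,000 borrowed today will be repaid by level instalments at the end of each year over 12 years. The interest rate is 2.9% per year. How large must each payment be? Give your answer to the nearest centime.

Level ordinary annuity; solve PV = PMT × [(1 − (1+r)^−n)/r] for PMT.
Periodic rate r = 0.029 per year.
With n = 12: PMT = 10,000 / ([(1 − (1+r)^−n)/r]) = CHF 998.63

CHF 998.63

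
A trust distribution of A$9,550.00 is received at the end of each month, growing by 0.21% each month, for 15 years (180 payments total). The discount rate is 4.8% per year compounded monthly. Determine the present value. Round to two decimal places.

A$1,452,166.83

Periodic rate r = 0.048/12 per month; n is counted in months.
Growing ordinary annuity: PV = PMT₁ × [1 − ((1+g)/(1+r))^n] / (r − g) = 9,550 × [1 − ((1+0.0021)/(1+r))^180] / (r − 0.0021) = A$1,452,166.83.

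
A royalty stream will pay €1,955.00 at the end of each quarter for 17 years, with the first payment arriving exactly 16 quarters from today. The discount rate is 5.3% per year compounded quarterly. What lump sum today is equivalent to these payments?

€71,627.92

Ordinary annuity of 68 payments, first payment at period 16.
Periodic rate r = 0.053/4 per quarter; n is counted in quarters.
The ordinary-annuity PV formula values the stream one period before the first payment (period 15); discount that back 15 periods:
PV₀ = 1,955 × [1 − (1+r)^−68] / r × (1+r)^−15 = €71,627.92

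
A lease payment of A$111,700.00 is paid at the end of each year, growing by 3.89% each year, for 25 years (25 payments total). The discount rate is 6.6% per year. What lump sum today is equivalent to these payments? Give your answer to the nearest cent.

A$1,956,574.19

Periodic rate r = 0.066 per year.
Growing ordinary annuity: PV = PMT₁ × [1 − ((1+g)/(1+r))^n] / (r − g) = 111,700 × [1 − ((1+0.0389)/(1+r))^25] / (r − 0.0389) = A$1,956,574.19.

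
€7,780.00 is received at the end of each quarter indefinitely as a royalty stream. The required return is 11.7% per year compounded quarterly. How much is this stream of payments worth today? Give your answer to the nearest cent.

Periodic rate r = 0.117/4 per quarter.
Level perpetuity: PV = PMT / r = 7,780 / (0.117/4) = €265,982.91.

€265,982.91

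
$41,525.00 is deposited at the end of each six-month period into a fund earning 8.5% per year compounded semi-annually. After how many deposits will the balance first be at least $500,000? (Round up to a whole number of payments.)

10 payments

Periodic rate r = 0.085/2 per half-year; n is counted in half-years.
Ordinary annuity FV: 500,000 = 41,525 × [((1+r)^n − 1)/r].
(1+r)^n = 1 + 500,000 × r / 41,525, so n = ln(1 + 500,000·r/41,525) / ln(1+r) = 9.93.
Round up to a whole number of payments: n = 10.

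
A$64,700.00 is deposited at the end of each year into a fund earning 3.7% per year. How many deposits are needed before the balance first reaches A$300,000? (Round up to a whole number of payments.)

Periodic rate r = 0.037 per year.
Ordinary annuity FV: 300,000 = 64,700 × [((1+r)^n − 1)/r].
(1+r)^n = 1 + 300,000 × r / 64,700, so n = ln(1 + 300,000·r/64,700) / ln(1+r) = 4.36.
Round up to a whole number of payments: n = 5.

5 payments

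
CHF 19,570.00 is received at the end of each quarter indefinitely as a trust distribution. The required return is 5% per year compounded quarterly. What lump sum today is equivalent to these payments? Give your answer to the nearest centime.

CHF 1,565,600.00

Periodic rate r = 0.05/4 per quarter.
Level perpetuity: PV = PMT / r = 19,570 / (0.05/4) = CHF 1,565,600.00.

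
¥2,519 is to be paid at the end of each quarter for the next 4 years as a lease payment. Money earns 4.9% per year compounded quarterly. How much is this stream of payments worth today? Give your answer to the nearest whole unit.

This is an ordinary annuity: 16 payments of ¥2,519 at the end of each quarter.
Periodic rate r = 0.049/4 per quarter; n is counted in quarters.
PV = PMT × [(1 − (1+r)^−n)/r] = 2,519 × [1 − (1+r)^−16] / r = ¥36,399

¥36,399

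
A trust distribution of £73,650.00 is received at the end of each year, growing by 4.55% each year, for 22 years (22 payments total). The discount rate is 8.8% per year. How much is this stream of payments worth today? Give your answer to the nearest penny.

Periodic rate r = 0.088 per year.
Growing ordinary annuity: PV = PMT₁ × [1 − ((1+g)/(1+r))^n] / (r − g) = 73,650 × [1 − ((1+0.0455)/(1+r))^22] / (r − 0.0455) = £1,011,705.93.

£1,011,705.93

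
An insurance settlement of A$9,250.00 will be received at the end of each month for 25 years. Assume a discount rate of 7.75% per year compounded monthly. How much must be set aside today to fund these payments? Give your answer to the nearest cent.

A$1,224,632.30

This is an ordinary annuity: 300 payments of A$9,250.00 at the end of each month.
Periodic rate r = 0.0775/12 per month; n is counted in months.
PV = PMT × [(1 − (1+r)^−n)/r] = 9,250 × [1 − (1+r)^−300] / r = A$1,224,632.30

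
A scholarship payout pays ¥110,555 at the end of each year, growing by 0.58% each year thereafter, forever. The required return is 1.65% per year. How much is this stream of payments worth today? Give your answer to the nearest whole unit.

¥10,332,243

Periodic rate r = 0.0165 per year.
Growing perpetuity (Gordon): PV = PMT₁ / (r − g) = 110,555 / (r − 0.0058) = ¥10,332,243.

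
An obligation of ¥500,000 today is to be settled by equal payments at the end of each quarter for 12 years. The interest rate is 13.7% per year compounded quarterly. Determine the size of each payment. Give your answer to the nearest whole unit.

¥21,369

Level ordinary annuity; solve PV = PMT × [(1 − (1+r)^−n)/r] for PMT.
Periodic rate r = 0.137/4 per quarter; n is counted in quarters.
With n = 48: PMT = 500,000 / ([(1 − (1+r)^−n)/r]) = ¥21,369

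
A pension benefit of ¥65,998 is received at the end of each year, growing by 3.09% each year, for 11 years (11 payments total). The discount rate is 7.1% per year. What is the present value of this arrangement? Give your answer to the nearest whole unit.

Periodic rate r = 0.071 per year.
Growing ordinary annuity: PV = PMT₁ × [1 − ((1+g)/(1+r))^n] / (r − g) = 65,998 × [1 − ((1+0.0309)/(1+r))^11] / (r − 0.0309) = ¥564,192.

¥564,192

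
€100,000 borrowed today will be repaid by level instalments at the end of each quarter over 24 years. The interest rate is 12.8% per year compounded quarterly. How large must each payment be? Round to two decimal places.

Level ordinary annuity; solve PV = PMT × [(1 − (1+r)^−n)/r] for PMT.
Periodic rate r = 0.128/4 per quarter; n is counted in quarters.
With n = 96: PMT = 100,000 / ([(1 − (1+r)^−n)/r]) = €3,363.51

€3,363.51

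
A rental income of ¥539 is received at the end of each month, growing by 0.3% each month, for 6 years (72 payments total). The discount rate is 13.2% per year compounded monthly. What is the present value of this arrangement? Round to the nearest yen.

Periodic rate r = 0.132/12 per month; n is counted in months.
Growing ordinary annuity: PV = PMT₁ × [1 − ((1+g)/(1+r))^n] / (r − g) = 539 × [1 − ((1+0.003)/(1+r))^72] / (r − 0.003) = ¥29,349.

¥29,349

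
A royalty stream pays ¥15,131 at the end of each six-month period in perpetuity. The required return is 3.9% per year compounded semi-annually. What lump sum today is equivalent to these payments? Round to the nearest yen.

Periodic rate r = 0.039/2 per half-year.
Level perpetuity: PV = PMT / r = 15,131 / (0.039/2) = ¥775,949.

¥775,949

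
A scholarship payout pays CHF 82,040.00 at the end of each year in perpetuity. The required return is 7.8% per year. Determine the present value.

CHF 1,051,794.87

Periodic rate r = 0.078 per year.
Level perpetuity: PV = PMT / r = 82,040 / (0.078) = CHF 1,051,794.87.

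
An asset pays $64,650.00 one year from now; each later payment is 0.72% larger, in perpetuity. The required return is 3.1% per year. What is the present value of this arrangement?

$2,716,386.55

Periodic rate r = 0.031 per year.
Growing perpetuity (Gordon): PV = PMT₁ / (r − g) = 64,650 / (r − 0.0072) = $2,716,386.55.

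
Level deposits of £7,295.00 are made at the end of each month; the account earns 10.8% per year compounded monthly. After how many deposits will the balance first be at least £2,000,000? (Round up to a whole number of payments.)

Periodic rate r = 0.108/12 per month; n is counted in months.
Ordinary annuity FV: 2,000,000 = 7,295 × [((1+r)^n − 1)/r].
(1+r)^n = 1 + 2,000,000 × r / 7,295, so n = ln(1 + 2,000,000·r/7,295) / ln(1+r) = 138.78.
Round up to a whole number of payments: n = 139.

139 payments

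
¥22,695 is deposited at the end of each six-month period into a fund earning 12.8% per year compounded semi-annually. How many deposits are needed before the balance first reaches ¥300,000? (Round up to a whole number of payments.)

10 payments

Periodic rate r = 0.128/2 per half-year; n is counted in half-years.
Ordinary annuity FV: 300,000 = 22,695 × [((1+r)^n − 1)/r].
(1+r)^n = 1 + 300,000 × r / 22,695, so n = ln(1 + 300,000·r/22,695) / ln(1+r) = 9.88.
Round up to a whole number of payments: n = 10.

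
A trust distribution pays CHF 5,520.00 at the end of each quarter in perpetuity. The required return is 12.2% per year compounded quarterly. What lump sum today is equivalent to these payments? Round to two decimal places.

CHF 180,983.61

Periodic rate r = 0.122/4 per quarter.
Level perpetuity: PV = PMT / r = 5,520 / (0.122/4) = CHF 180,983.61.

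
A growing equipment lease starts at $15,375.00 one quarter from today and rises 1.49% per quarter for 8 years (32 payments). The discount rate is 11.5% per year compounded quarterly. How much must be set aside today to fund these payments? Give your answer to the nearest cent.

$390,668.79

Periodic rate r = 0.115/4 per quarter; n is counted in quarters.
Growing ordinary annuity: PV = PMT₁ × [1 − ((1+g)/(1+r))^n] / (r − g) = 15,375 × [1 − ((1+0.0149)/(1+r))^32] / (r − 0.0149) = $390,668.79.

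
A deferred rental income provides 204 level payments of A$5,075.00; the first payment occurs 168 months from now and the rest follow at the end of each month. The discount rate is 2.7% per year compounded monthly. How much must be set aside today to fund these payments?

Ordinary annuity of 204 payments, first payment at period 168.
Periodic rate r = 0.027/12 per month; n is counted in months.
The ordinary-annuity PV formula values the stream one period before the first payment (period 167); discount that back 167 periods:
PV₀ = 5,075 × [1 − (1+r)^−204] / r × (1+r)^−167 = A$569,919.90

A$569,919.90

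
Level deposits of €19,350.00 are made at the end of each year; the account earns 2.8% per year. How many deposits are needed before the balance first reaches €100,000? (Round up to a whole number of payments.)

Periodic rate r = 0.028 per year.
Ordinary annuity FV: 100,000 = 19,350 × [((1+r)^n − 1)/r].
(1+r)^n = 1 + 100,000 × r / 19,350, so n = ln(1 + 100,000·r/19,350) / ln(1+r) = 4.89.
Round up to a whole number of payments: n = 5.

5 payments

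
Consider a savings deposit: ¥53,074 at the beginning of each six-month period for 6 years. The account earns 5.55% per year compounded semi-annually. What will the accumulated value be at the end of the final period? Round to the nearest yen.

This is an annuity due: 12 deposits of ¥53,074 at the beginning of each six-month period.
Periodic rate r = 0.0555/2 per half-year; n is counted in half-years.
FV = PMT × [((1+r)^n − 1)/r] × (1+r) = 53,074 × [(1+r)^12 − 1] / r × (1+r) = ¥764,309

¥764,309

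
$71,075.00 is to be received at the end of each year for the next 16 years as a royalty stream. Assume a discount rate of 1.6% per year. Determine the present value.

This is an ordinary annuity: 16 payments of $71,075.00 at the end of each year.
Periodic rate r = 0.016 per year.
PV = PMT × [(1 − (1+r)^−n)/r] = 71,075 × [1 − (1+r)^−16] / r = $996,328.06

$996,328.06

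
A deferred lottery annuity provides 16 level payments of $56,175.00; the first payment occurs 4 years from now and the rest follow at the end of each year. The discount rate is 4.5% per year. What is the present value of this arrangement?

Ordinary annuity of 16 payments, first payment at period 4.
Periodic rate r = 0.045 per year.
The ordinary-annuity PV formula values the stream one period before the first payment (period 3); discount that back 3 periods:
PV₀ = 56,175 × [1 − (1+r)^−16] / r × (1+r)^−3 = $553,005.19

$553,005.19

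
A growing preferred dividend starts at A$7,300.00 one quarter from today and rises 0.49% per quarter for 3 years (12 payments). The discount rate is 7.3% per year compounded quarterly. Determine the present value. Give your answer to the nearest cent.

A$80,089.70

Periodic rate r = 0.073/4 per quarter; n is counted in quarters.
Growing ordinary annuity: PV = PMT₁ × [1 − ((1+g)/(1+r))^n] / (r − g) = 7,300 × [1 − ((1+0.0049)/(1+r))^12] / (r − 0.0049) = A$80,089.70.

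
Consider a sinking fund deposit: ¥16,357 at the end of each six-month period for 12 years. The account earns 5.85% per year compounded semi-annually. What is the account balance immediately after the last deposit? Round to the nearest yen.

¥557,852

This is an ordinary annuity: 24 deposits of ¥16,357 at the end of each six-month period.
Periodic rate r = 0.0585/2 per half-year; n is counted in half-years.
FV = PMT × [((1+r)^n − 1)/r] = 16,357 × [(1+r)^24 − 1] / r = ¥557,852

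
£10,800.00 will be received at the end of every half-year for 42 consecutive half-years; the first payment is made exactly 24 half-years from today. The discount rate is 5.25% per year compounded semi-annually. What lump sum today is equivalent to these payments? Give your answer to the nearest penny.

Ordinary annuity of 42 payments, first payment at period 24.
Periodic rate r = 0.0525/2 per half-year; n is counted in half-years.
The ordinary-annuity PV formula values the stream one period before the first payment (period 23); discount that back 23 periods:
PV₀ = 10,800 × [1 − (1+r)^−42] / r × (1+r)^−23 = £150,355.29

£150,355.29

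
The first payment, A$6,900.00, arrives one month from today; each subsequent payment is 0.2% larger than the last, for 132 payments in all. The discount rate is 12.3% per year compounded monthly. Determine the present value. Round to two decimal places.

Periodic rate r = 0.123/12 per month; n is counted in months.
Growing ordinary annuity: PV = PMT₁ × [1 − ((1+g)/(1+r))^n] / (r − g) = 6,900 × [1 − ((1+0.002)/(1+r))^132] / (r − 0.002) = A$553,012.49.

A$553,012.49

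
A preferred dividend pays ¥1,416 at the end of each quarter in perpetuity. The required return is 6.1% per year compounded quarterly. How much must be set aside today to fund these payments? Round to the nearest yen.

¥92,852

Periodic rate r = 0.061/4 per quarter.
Level perpetuity: PV = PMT / r = 1,416 / (0.061/4) = ¥92,852.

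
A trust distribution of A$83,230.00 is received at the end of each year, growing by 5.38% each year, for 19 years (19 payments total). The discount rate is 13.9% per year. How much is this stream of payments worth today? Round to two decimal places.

Periodic rate r = 0.139 per year.
Growing ordinary annuity: PV = PMT₁ × [1 − ((1+g)/(1+r))^n] / (r − g) = 83,230 × [1 − ((1+0.0538)/(1+r))^19] / (r − 0.0538) = A$753,882.88.

A$753,882.88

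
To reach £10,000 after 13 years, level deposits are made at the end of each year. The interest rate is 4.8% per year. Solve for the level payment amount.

£571.78

Level ordinary annuity; solve FV = PMT × [((1+r)^n − 1)/r] for PMT.
Periodic rate r = 0.048 per year.
With n = 13: PMT = 10,000 / ([((1+r)^n − 1)/r]) = £571.78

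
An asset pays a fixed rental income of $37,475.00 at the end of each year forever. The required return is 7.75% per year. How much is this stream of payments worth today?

Periodic rate r = 0.0775 per year.
Level perpetuity: PV = PMT / r = 37,475 / (0.0775) = $483,548.39.

$483,548.39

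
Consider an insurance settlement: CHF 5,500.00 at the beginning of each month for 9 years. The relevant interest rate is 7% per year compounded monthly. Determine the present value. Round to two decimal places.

CHF 442,344.55

This is an annuity due: 108 payments of CHF 5,500.00 at the beginning of each month.
Periodic rate r = 0.07/12 per month; n is counted in months.
PV = PMT × [(1 − (1+r)^−n)/r] × (1+r) = 5,500 × [1 − (1+r)^−108] / r × (1+r) = CHF 442,344.55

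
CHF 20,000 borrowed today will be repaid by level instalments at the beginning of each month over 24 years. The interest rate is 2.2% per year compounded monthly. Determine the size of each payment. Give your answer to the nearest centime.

CHF 89.28

Level annuity due; solve PV = PMT × [(1 − (1+r)^−n)/r] × (1+r) for PMT.
Periodic rate r = 0.022/12 per month; n is counted in months.
With n = 288: PMT = 20,000 / ([(1 − (1+r)^−n)/r] × (1+r)) = CHF 89.28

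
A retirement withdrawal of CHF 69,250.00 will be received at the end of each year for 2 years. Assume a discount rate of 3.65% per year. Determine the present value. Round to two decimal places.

CHF 131,270.03

This is an ordinary annuity: 2 payments of CHF 69,250.00 at the end of each year.
Periodic rate r = 0.0365 per year.
PV = PMT × [(1 − (1+r)^−n)/r] = 69,250 × [1 − (1+r)^−2] / r = CHF 131,270.03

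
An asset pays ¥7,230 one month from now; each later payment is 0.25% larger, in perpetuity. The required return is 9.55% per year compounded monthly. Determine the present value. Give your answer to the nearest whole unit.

Periodic rate r = 0.0955/12 per month.
Growing perpetuity (Gordon): PV = PMT₁ / (r − g) = 7,230 / (r − 0.0025) = ¥1,324,580.

¥1,324,580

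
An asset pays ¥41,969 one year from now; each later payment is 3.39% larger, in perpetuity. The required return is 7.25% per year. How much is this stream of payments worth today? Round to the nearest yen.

Periodic rate r = 0.0725 per year.
Growing perpetuity (Gordon): PV = PMT₁ / (r − g) = 41,969 / (r − 0.0339) = ¥1,087,280.

¥1,087,280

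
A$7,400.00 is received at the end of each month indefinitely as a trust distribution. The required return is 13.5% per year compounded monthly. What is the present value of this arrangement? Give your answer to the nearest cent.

Periodic rate r = 0.135/12 per month.
Level perpetuity: PV = PMT / r = 7,400 / (0.135/12) = A$657,777.78.

A$657,777.78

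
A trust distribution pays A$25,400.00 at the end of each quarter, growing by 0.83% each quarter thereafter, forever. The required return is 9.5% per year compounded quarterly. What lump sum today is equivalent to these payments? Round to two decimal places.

A$1,644,012.94

Periodic rate r = 0.095/4 per quarter.
Growing perpetuity (Gordon): PV = PMT₁ / (r − g) = 25,400 / (r − 0.0083) = A$1,644,012.94.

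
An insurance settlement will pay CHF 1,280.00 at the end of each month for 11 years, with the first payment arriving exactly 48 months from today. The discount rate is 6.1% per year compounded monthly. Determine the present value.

CHF 96,810.94

Ordinary annuity of 132 payments, first payment at period 48.
Periodic rate r = 0.061/12 per month; n is counted in months.
The ordinary-annuity PV formula values the stream one period before the first payment (period 47); discount that back 47 periods:
PV₀ = 1,280 × [1 − (1+r)^−132] / r × (1+r)^−47 = CHF 96,810.94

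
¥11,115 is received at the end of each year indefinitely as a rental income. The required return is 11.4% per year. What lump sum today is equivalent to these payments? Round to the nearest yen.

¥97,500

Periodic rate r = 0.114 per year.
Level perpetuity: PV = PMT / r = 11,115 / (0.114) = ¥97,500.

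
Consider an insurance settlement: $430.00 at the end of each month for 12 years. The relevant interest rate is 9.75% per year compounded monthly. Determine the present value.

This is an ordinary annuity: 144 payments of $430.00 at the end of each month.
Periodic rate r = 0.0975/12 per month; n is counted in months.
PV = PMT × [(1 − (1+r)^−n)/r] = 430 × [1 − (1+r)^−144] / r = $36,419.67

$36,419.67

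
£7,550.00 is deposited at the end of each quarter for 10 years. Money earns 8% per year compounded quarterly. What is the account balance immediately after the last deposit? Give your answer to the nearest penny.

£456,034.97

This is an ordinary annuity: 40 deposits of £7,550.00 at the end of each quarter.
Periodic rate r = 0.08/4 per quarter; n is counted in quarters.
FV = PMT × [((1+r)^n − 1)/r] = 7,550 × [(1+r)^40 − 1] / r = £456,034.97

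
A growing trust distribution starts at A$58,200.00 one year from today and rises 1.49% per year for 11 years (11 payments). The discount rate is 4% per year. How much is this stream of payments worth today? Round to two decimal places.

A$546,420.73

Periodic rate r = 0.04 per year.
Growing ordinary annuity: PV = PMT₁ × [1 − ((1+g)/(1+r))^n] / (r − g) = 58,200 × [1 − ((1+0.0149)/(1+r))^11] / (r − 0.0149) = A$546,420.73.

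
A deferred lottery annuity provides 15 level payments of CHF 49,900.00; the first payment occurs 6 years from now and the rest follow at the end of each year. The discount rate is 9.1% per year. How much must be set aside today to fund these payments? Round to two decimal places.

Ordinary annuity of 15 payments, first payment at period 6.
Periodic rate r = 0.091 per year.
The ordinary-annuity PV formula values the stream one period before the first payment (period 5); discount that back 5 periods:
PV₀ = 49,900 × [1 − (1+r)^−15] / r × (1+r)^−5 = CHF 258,695.85

CHF 258,695.85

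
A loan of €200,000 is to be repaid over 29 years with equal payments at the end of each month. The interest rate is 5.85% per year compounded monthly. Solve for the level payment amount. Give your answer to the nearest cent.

€1,194.97

Level ordinary annuity; solve PV = PMT × [(1 − (1+r)^−n)/r] for PMT.
Periodic rate r = 0.0585/12 per month; n is counted in months.
With n = 348: PMT = 200,000 / ([(1 − (1+r)^−n)/r]) = €1,194.97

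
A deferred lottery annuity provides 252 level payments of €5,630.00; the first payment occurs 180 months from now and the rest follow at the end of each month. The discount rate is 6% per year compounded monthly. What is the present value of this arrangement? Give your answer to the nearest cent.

€329,909.69

Ordinary annuity of 252 payments, first payment at period 180.
Periodic rate r = 0.06/12 per month; n is counted in months.
The ordinary-annuity PV formula values the stream one period before the first payment (period 179); discount that back 179 periods:
PV₀ = 5,630 × [1 − (1+r)^−252] / r × (1+r)^−179 = €329,909.69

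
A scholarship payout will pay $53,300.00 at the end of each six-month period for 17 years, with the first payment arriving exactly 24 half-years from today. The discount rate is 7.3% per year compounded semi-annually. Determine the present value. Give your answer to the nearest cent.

Ordinary annuity of 34 payments, first payment at period 24.
Periodic rate r = 0.073/2 per half-year; n is counted in half-years.
The ordinary-annuity PV formula values the stream one period before the first payment (period 23); discount that back 23 periods:
PV₀ = 53,300 × [1 − (1+r)^−34] / r × (1+r)^−23 = $451,008.97

$451,008.97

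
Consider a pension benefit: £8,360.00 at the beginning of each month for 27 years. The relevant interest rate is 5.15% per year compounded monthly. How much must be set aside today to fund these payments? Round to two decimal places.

This is an annuity due: 324 payments of £8,360.00 at the beginning of each month.
Periodic rate r = 0.0515/12 per month; n is counted in months.
PV = PMT × [(1 − (1+r)^−n)/r] × (1+r) = 8,360 × [1 − (1+r)^−324] / r × (1+r) = £1,467,842.25

£1,467,842.25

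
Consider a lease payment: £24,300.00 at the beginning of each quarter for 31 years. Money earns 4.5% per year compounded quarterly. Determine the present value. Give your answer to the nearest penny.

This is an annuity due: 124 payments of £24,300.00 at the beginning of each quarter.
Periodic rate r = 0.045/4 per quarter; n is counted in quarters.
PV = PMT × [(1 − (1+r)^−n)/r] × (1+r) = 24,300 × [1 − (1+r)^−124] / r × (1+r) = £1,638,725.59

£1,638,725.59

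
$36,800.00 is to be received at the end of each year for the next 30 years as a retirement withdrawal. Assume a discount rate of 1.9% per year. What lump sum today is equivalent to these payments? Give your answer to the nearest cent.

This is an ordinary annuity: 30 payments of $36,800.00 at the end of each year.
Periodic rate r = 0.019 per year.
PV = PMT × [(1 − (1+r)^−n)/r] = 36,800 × [1 − (1+r)^−30] / r = $835,635.78

$835,635.78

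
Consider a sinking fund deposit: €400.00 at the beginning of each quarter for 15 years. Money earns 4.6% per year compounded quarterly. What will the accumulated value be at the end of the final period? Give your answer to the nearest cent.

This is an annuity due: 60 deposits of €400.00 at the beginning of each quarter.
Periodic rate r = 0.046/4 per quarter; n is counted in quarters.
FV = PMT × [((1+r)^n − 1)/r] × (1+r) = 400 × [(1+r)^60 − 1] / r × (1+r) = €34,685.87

€34,685.87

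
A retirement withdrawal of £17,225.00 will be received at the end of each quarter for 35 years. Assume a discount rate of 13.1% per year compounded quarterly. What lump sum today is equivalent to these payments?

£520,178.30

This is an ordinary annuity: 140 payments of £17,225.00 at the end of each quarter.
Periodic rate r = 0.131/4 per quarter; n is counted in quarters.
PV = PMT × [(1 − (1+r)^−n)/r] = 17,225 × [1 − (1+r)^−140] / r = £520,178.30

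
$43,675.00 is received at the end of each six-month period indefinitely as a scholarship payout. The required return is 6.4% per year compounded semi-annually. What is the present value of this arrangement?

Periodic rate r = 0.064/2 per half-year.
Level perpetuity: PV = PMT / r = 43,675 / (0.064/2) = $1,364,843.75.

$1,364,843.75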